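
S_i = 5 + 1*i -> [5, 6, 7, 8, 9]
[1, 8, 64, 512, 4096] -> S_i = 1*8^i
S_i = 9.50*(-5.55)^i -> [9.5, -52.72, 292.62, -1624.06, 9013.54]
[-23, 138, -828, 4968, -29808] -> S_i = -23*-6^i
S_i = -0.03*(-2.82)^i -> [-0.03, 0.08, -0.24, 0.67, -1.9]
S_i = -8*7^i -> [-8, -56, -392, -2744, -19208]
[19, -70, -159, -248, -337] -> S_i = 19 + -89*i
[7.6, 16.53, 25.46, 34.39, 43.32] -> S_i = 7.60 + 8.93*i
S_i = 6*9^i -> [6, 54, 486, 4374, 39366]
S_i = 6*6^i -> [6, 36, 216, 1296, 7776]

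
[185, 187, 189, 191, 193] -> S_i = 185 + 2*i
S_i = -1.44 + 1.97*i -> [-1.44, 0.53, 2.5, 4.47, 6.44]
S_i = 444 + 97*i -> [444, 541, 638, 735, 832]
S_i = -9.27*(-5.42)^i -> [-9.27, 50.24, -272.32, 1475.97, -7999.76]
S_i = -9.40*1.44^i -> [-9.4, -13.54, -19.49, -28.07, -40.42]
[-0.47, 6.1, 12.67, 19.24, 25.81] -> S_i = -0.47 + 6.57*i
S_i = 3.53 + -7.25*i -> [3.53, -3.72, -10.97, -18.22, -25.47]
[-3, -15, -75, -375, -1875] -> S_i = -3*5^i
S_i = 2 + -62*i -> [2, -60, -122, -184, -246]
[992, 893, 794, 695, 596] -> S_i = 992 + -99*i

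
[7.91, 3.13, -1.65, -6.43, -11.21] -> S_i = 7.91 + -4.78*i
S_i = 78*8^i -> [78, 624, 4992, 39936, 319488]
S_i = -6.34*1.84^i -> [-6.34, -11.67, -21.46, -39.5, -72.67]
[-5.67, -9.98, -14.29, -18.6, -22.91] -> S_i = -5.67 + -4.31*i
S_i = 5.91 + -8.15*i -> [5.91, -2.24, -10.39, -18.54, -26.69]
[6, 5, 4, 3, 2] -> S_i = 6 + -1*i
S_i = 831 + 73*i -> [831, 904, 977, 1050, 1123]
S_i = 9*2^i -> [9, 18, 36, 72, 144]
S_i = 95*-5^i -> [95, -475, 2375, -11875, 59375]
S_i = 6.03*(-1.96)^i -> [6.03, -11.82, 23.16, -45.4, 88.99]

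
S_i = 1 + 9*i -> [1, 10, 19, 28, 37]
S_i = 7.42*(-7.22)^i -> [7.42, -53.57, 386.79, -2792.64, 20162.89]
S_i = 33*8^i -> [33, 264, 2112, 16896, 135168]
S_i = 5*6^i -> [5, 30, 180, 1080, 6480]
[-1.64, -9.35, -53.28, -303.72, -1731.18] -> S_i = -1.64*5.70^i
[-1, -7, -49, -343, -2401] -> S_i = -1*7^i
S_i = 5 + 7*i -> [5, 12, 19, 26, 33]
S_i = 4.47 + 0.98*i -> [4.47, 5.45, 6.43, 7.41, 8.39]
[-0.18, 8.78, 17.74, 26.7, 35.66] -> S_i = -0.18 + 8.96*i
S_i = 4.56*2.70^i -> [4.56, 12.31, 33.24, 89.75, 242.34]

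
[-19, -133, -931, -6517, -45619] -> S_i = -19*7^i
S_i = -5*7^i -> [-5, -35, -245, -1715, -12005]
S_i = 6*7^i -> [6, 42, 294, 2058, 14406]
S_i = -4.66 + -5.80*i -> [-4.66, -10.46, -16.26, -22.06, -27.86]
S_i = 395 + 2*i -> [395, 397, 399, 401, 403]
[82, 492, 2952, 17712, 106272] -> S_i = 82*6^i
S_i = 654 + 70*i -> [654, 724, 794, 864, 934]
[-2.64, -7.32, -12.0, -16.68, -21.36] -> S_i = -2.64 + -4.68*i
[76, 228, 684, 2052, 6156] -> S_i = 76*3^i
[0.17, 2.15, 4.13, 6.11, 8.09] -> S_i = 0.17 + 1.98*i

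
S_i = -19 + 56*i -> [-19, 37, 93, 149, 205]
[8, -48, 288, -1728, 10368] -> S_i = 8*-6^i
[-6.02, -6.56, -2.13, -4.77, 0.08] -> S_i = Random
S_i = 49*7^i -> [49, 343, 2401, 16807, 117649]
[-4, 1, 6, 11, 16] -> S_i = -4 + 5*i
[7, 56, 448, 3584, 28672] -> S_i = 7*8^i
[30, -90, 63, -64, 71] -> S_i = Random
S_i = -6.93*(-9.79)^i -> [-6.93, 67.84, -664.2, 6502.51, -63659.61]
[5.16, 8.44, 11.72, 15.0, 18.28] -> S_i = 5.16 + 3.28*i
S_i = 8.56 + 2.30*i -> [8.56, 10.86, 13.16, 15.46, 17.76]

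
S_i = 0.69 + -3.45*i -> [0.69, -2.76, -6.21, -9.66, -13.11]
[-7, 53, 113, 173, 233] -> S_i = -7 + 60*i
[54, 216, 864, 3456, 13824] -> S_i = 54*4^i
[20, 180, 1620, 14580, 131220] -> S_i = 20*9^i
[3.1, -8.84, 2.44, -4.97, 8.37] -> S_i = Random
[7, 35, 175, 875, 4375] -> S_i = 7*5^i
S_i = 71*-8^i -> [71, -568, 4544, -36352, 290816]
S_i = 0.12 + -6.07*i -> [0.12, -5.95, -12.02, -18.09, -24.16]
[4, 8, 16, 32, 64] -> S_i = 4*2^i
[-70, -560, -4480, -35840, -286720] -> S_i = -70*8^i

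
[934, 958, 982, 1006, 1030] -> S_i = 934 + 24*i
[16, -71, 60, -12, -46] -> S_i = Random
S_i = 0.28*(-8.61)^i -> [0.28, -2.41, 20.76, -178.72, 1538.76]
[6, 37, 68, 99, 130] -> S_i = 6 + 31*i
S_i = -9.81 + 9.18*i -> [-9.81, -0.63, 8.55, 17.73, 26.91]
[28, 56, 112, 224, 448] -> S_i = 28*2^i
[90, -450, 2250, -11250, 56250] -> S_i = 90*-5^i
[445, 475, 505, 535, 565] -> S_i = 445 + 30*i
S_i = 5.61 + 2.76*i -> [5.61, 8.37, 11.13, 13.89, 16.65]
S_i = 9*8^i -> [9, 72, 576, 4608, 36864]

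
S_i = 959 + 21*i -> [959, 980, 1001, 1022, 1043]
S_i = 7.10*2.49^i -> [7.1, 17.68, 44.02, 109.61, 272.93]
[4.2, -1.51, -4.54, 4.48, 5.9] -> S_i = Random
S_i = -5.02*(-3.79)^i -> [-5.02, 19.03, -72.11, 273.29, -1035.76]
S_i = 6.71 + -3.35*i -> [6.71, 3.36, 0.01, -3.34, -6.69]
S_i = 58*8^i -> [58, 464, 3712, 29696, 237568]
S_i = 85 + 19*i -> [85, 104, 123, 142, 161]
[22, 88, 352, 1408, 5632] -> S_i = 22*4^i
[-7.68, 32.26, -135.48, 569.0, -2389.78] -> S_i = -7.68*(-4.20)^i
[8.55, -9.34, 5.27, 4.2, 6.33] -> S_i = Random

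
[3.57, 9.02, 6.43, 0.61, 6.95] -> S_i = Random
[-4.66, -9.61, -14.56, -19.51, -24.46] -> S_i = -4.66 + -4.95*i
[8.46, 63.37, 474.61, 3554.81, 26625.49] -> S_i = 8.46*7.49^i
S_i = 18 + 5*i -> [18, 23, 28, 33, 38]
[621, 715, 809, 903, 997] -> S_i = 621 + 94*i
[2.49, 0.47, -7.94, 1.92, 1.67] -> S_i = Random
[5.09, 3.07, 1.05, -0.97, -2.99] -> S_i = 5.09 + -2.02*i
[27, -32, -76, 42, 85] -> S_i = Random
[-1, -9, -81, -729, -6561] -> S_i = -1*9^i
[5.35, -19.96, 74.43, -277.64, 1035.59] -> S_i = 5.35*(-3.73)^i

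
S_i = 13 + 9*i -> [13, 22, 31, 40, 49]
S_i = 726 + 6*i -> [726, 732, 738, 744, 750]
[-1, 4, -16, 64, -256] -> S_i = -1*-4^i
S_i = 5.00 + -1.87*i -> [5.0, 3.13, 1.26, -0.61, -2.48]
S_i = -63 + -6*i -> [-63, -69, -75, -81, -87]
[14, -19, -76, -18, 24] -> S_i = Random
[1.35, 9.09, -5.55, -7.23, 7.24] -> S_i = Random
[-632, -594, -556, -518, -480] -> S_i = -632 + 38*i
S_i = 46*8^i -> [46, 368, 2944, 23552, 188416]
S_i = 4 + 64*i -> [4, 68, 132, 196, 260]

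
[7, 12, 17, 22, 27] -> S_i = 7 + 5*i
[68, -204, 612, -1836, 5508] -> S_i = 68*-3^i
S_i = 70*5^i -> [70, 350, 1750, 8750, 43750]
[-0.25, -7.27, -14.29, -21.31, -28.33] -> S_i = -0.25 + -7.02*i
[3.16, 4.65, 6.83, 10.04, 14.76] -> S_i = 3.16*1.47^i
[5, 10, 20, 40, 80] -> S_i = 5*2^i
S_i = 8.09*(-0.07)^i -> [8.09, -0.57, 0.04, -0.0, 0.0]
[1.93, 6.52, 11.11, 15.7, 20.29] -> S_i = 1.93 + 4.59*i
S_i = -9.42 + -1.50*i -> [-9.42, -10.92, -12.42, -13.92, -15.42]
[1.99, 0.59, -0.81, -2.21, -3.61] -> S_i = 1.99 + -1.40*i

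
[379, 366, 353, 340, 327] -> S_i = 379 + -13*i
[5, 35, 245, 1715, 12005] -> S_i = 5*7^i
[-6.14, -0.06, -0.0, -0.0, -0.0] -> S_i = -6.14*0.01^i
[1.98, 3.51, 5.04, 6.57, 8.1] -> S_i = 1.98 + 1.53*i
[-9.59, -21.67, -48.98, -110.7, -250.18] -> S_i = -9.59*2.26^i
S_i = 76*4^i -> [76, 304, 1216, 4864, 19456]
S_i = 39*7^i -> [39, 273, 1911, 13377, 93639]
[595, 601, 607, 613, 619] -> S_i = 595 + 6*i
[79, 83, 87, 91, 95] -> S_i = 79 + 4*i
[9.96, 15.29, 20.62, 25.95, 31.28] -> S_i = 9.96 + 5.33*i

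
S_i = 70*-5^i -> [70, -350, 1750, -8750, 43750]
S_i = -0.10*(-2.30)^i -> [-0.1, 0.23, -0.53, 1.22, -2.8]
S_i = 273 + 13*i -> [273, 286, 299, 312, 325]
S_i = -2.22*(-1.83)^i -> [-2.22, 4.06, -7.43, 13.61, -24.9]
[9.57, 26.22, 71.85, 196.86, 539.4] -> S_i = 9.57*2.74^i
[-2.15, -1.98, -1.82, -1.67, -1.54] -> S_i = -2.15*0.92^i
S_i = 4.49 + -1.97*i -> [4.49, 2.52, 0.55, -1.42, -3.39]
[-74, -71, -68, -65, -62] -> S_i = -74 + 3*i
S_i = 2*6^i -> [2, 12, 72, 432, 2592]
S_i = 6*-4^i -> [6, -24, 96, -384, 1536]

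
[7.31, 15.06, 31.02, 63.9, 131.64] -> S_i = 7.31*2.06^i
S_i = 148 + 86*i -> [148, 234, 320, 406, 492]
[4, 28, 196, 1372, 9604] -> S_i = 4*7^i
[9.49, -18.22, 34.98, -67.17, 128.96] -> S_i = 9.49*(-1.92)^i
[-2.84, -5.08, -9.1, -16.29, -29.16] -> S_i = -2.84*1.79^i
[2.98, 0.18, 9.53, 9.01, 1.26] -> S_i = Random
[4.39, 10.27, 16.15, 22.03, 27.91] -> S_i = 4.39 + 5.88*i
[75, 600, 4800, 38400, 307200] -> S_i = 75*8^i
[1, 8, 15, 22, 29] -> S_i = 1 + 7*i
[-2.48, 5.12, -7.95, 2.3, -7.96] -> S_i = Random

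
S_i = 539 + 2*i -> [539, 541, 543, 545, 547]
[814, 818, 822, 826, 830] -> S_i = 814 + 4*i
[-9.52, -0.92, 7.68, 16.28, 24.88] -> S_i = -9.52 + 8.60*i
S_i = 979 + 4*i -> [979, 983, 987, 991, 995]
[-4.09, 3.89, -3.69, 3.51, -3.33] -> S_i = -4.09*(-0.95)^i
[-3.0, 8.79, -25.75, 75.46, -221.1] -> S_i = -3.00*(-2.93)^i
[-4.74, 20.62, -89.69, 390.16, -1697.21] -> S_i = -4.74*(-4.35)^i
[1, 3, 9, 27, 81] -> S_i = 1*3^i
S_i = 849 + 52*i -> [849, 901, 953, 1005, 1057]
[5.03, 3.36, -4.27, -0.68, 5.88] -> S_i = Random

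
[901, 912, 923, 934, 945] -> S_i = 901 + 11*i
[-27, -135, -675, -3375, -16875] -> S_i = -27*5^i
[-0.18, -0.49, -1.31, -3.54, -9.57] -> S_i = -0.18*2.70^i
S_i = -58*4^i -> [-58, -232, -928, -3712, -14848]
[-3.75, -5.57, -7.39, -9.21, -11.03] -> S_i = -3.75 + -1.82*i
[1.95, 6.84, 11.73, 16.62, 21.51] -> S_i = 1.95 + 4.89*i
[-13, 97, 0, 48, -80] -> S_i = Random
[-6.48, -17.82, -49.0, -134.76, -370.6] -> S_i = -6.48*2.75^i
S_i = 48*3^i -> [48, 144, 432, 1296, 3888]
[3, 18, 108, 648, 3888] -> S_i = 3*6^i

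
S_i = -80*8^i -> [-80, -640, -5120, -40960, -327680]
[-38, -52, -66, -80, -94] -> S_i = -38 + -14*i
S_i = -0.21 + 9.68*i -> [-0.21, 9.47, 19.15, 28.83, 38.51]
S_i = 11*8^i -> [11, 88, 704, 5632, 45056]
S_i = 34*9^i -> [34, 306, 2754, 24786, 223074]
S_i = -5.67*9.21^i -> [-5.67, -52.22, -480.95, -4429.57, -40796.38]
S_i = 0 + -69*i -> [0, -69, -138, -207, -276]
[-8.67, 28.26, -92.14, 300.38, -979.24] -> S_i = -8.67*(-3.26)^i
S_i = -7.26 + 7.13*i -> [-7.26, -0.13, 7.0, 14.13, 21.26]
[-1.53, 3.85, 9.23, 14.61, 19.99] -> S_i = -1.53 + 5.38*i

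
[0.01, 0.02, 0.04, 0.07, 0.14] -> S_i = 0.01*1.92^i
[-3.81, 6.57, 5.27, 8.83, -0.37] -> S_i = Random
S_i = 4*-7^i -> [4, -28, 196, -1372, 9604]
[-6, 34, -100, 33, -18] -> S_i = Random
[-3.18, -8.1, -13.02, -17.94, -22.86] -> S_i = -3.18 + -4.92*i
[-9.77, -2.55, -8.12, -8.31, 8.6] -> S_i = Random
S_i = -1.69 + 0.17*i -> [-1.69, -1.52, -1.35, -1.18, -1.01]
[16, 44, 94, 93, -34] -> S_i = Random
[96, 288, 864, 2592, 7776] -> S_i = 96*3^i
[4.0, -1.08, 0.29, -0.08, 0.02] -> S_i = 4.00*(-0.27)^i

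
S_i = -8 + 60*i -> [-8, 52, 112, 172, 232]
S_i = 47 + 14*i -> [47, 61, 75, 89, 103]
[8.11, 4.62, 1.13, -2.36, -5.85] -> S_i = 8.11 + -3.49*i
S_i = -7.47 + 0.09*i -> [-7.47, -7.38, -7.29, -7.2, -7.11]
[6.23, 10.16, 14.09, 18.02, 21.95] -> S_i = 6.23 + 3.93*i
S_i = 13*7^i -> [13, 91, 637, 4459, 31213]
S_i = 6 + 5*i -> [6, 11, 16, 21, 26]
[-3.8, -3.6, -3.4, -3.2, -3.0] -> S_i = -3.80 + 0.20*i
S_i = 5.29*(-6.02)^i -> [5.29, -31.85, 191.71, -1154.1, 6947.71]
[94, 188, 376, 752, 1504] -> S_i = 94*2^i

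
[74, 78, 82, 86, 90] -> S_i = 74 + 4*i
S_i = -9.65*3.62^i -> [-9.65, -34.93, -126.46, -457.78, -1657.15]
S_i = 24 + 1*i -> [24, 25, 26, 27, 28]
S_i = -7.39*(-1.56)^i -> [-7.39, 11.53, -17.98, 28.06, -43.77]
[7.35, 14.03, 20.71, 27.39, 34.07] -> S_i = 7.35 + 6.68*i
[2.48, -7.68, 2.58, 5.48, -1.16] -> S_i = Random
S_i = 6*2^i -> [6, 12, 24, 48, 96]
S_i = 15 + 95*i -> [15, 110, 205, 300, 395]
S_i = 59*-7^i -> [59, -413, 2891, -20237, 141659]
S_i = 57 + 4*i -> [57, 61, 65, 69, 73]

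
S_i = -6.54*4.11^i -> [-6.54, -26.88, -110.47, -454.05, -1866.14]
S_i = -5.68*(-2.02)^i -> [-5.68, 11.47, -23.18, 46.82, -94.57]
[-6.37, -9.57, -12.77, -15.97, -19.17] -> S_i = -6.37 + -3.20*i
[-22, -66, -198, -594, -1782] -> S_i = -22*3^i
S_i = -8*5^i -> [-8, -40, -200, -1000, -5000]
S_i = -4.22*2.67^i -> [-4.22, -11.27, -30.08, -80.32, -214.47]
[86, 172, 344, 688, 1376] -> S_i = 86*2^i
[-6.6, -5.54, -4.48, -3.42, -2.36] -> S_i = -6.60 + 1.06*i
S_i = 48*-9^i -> [48, -432, 3888, -34992, 314928]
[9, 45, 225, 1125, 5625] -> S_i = 9*5^i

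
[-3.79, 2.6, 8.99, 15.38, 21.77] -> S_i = -3.79 + 6.39*i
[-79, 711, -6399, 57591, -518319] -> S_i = -79*-9^i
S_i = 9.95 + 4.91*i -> [9.95, 14.86, 19.77, 24.68, 29.59]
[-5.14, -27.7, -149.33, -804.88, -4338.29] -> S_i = -5.14*5.39^i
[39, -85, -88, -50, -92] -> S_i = Random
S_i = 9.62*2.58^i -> [9.62, 24.82, 64.03, 165.21, 426.24]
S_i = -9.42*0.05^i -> [-9.42, -0.47, -0.02, -0.0, -0.0]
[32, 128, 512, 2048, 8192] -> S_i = 32*4^i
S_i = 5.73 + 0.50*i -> [5.73, 6.23, 6.73, 7.23, 7.73]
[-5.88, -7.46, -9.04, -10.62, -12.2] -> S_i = -5.88 + -1.58*i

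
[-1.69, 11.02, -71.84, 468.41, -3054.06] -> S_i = -1.69*(-6.52)^i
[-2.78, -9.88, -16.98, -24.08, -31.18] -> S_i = -2.78 + -7.10*i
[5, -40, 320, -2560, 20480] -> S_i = 5*-8^i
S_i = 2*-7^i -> [2, -14, 98, -686, 4802]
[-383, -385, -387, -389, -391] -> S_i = -383 + -2*i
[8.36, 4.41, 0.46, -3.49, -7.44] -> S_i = 8.36 + -3.95*i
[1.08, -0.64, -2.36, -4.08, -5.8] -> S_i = 1.08 + -1.72*i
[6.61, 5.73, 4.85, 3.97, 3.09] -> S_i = 6.61 + -0.88*i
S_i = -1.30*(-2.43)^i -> [-1.3, 3.16, -7.68, 18.65, -45.33]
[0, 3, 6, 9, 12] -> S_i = 0 + 3*i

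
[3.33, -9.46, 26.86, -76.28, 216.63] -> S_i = 3.33*(-2.84)^i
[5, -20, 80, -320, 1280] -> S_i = 5*-4^i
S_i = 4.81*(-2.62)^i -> [4.81, -12.6, 33.02, -86.51, 226.65]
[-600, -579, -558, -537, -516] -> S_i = -600 + 21*i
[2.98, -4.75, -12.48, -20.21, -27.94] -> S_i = 2.98 + -7.73*i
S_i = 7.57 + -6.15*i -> [7.57, 1.42, -4.73, -10.88, -17.03]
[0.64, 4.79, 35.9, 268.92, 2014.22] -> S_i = 0.64*7.49^i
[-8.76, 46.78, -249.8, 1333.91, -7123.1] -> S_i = -8.76*(-5.34)^i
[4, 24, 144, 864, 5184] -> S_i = 4*6^i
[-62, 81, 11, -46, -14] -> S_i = Random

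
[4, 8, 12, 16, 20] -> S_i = 4 + 4*i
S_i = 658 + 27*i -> [658, 685, 712, 739, 766]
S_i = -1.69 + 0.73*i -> [-1.69, -0.96, -0.23, 0.5, 1.23]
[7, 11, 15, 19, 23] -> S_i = 7 + 4*i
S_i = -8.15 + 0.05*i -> [-8.15, -8.1, -8.05, -8.0, -7.95]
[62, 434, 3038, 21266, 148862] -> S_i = 62*7^i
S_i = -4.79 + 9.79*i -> [-4.79, 5.0, 14.79, 24.58, 34.37]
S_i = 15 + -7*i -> [15, 8, 1, -6, -13]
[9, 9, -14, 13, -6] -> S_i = Random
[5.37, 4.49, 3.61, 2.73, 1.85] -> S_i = 5.37 + -0.88*i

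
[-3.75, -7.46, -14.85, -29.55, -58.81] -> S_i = -3.75*1.99^i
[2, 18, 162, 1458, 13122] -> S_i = 2*9^i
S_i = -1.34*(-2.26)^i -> [-1.34, 3.03, -6.84, 15.47, -34.96]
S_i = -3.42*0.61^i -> [-3.42, -2.09, -1.27, -0.78, -0.47]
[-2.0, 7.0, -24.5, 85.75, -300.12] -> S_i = -2.00*(-3.50)^i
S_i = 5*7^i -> [5, 35, 245, 1715, 12005]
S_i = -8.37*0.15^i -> [-8.37, -1.26, -0.19, -0.03, -0.0]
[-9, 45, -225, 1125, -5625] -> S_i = -9*-5^i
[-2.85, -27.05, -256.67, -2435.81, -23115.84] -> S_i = -2.85*9.49^i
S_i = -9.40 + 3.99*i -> [-9.4, -5.41, -1.42, 2.57, 6.56]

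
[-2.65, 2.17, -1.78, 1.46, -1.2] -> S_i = -2.65*(-0.82)^i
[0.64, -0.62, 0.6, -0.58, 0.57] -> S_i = 0.64*(-0.97)^i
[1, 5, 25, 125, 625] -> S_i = 1*5^i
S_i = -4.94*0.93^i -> [-4.94, -4.59, -4.27, -3.97, -3.7]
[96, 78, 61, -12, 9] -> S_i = Random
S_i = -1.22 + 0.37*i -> [-1.22, -0.85, -0.48, -0.11, 0.26]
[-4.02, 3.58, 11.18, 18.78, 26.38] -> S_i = -4.02 + 7.60*i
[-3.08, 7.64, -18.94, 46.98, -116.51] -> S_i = -3.08*(-2.48)^i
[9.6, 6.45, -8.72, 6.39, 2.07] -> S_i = Random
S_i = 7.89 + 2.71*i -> [7.89, 10.6, 13.31, 16.02, 18.73]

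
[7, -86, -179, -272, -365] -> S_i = 7 + -93*i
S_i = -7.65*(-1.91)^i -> [-7.65, 14.61, -27.91, 53.3, -101.81]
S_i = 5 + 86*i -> [5, 91, 177, 263, 349]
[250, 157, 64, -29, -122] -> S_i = 250 + -93*i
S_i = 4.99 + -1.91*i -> [4.99, 3.08, 1.17, -0.74, -2.65]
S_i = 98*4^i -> [98, 392, 1568, 6272, 25088]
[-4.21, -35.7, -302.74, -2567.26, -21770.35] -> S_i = -4.21*8.48^i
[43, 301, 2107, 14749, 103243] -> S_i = 43*7^i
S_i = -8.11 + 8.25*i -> [-8.11, 0.14, 8.39, 16.64, 24.89]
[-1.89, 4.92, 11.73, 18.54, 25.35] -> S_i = -1.89 + 6.81*i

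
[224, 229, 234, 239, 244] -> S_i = 224 + 5*i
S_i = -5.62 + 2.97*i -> [-5.62, -2.65, 0.32, 3.29, 6.26]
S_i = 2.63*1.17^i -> [2.63, 3.08, 3.6, 4.21, 4.93]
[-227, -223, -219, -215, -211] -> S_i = -227 + 4*i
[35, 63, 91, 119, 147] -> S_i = 35 + 28*i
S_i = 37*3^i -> [37, 111, 333, 999, 2997]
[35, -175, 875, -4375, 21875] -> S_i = 35*-5^i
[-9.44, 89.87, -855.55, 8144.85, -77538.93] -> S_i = -9.44*(-9.52)^i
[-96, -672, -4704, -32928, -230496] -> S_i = -96*7^i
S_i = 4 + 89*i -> [4, 93, 182, 271, 360]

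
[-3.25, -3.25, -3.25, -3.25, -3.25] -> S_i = -3.25*1.00^i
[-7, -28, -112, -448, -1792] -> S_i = -7*4^i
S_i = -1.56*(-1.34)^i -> [-1.56, 2.09, -2.8, 3.75, -5.03]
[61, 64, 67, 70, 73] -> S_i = 61 + 3*i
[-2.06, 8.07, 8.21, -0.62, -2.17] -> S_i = Random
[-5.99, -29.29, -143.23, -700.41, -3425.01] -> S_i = -5.99*4.89^i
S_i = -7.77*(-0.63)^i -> [-7.77, 4.9, -3.08, 1.94, -1.22]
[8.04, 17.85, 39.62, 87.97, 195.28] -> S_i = 8.04*2.22^i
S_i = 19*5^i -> [19, 95, 475, 2375, 11875]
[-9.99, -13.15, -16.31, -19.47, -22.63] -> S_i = -9.99 + -3.16*i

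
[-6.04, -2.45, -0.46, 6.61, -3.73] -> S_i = Random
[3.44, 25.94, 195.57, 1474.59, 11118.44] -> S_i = 3.44*7.54^i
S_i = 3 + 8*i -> [3, 11, 19, 27, 35]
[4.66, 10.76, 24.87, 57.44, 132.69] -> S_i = 4.66*2.31^i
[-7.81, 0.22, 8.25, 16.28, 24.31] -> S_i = -7.81 + 8.03*i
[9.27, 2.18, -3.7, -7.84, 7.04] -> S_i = Random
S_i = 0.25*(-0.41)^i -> [0.25, -0.1, 0.04, -0.02, 0.01]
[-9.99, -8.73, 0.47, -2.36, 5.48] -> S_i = Random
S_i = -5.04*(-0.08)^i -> [-5.04, 0.4, -0.03, 0.0, -0.0]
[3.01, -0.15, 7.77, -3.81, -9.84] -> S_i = Random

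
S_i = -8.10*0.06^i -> [-8.1, -0.49, -0.03, -0.0, -0.0]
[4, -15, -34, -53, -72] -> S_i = 4 + -19*i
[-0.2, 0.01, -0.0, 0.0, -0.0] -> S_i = -0.20*(-0.03)^i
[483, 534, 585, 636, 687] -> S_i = 483 + 51*i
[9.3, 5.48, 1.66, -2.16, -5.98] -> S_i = 9.30 + -3.82*i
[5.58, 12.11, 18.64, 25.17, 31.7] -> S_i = 5.58 + 6.53*i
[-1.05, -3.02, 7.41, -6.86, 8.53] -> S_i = Random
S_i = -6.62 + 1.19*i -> [-6.62, -5.43, -4.24, -3.05, -1.86]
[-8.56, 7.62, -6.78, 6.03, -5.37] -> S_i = -8.56*(-0.89)^i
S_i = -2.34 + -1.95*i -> [-2.34, -4.29, -6.24, -8.19, -10.14]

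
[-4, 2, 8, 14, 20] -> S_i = -4 + 6*i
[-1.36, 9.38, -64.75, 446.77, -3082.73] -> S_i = -1.36*(-6.90)^i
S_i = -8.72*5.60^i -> [-8.72, -48.83, -273.46, -1531.37, -8575.68]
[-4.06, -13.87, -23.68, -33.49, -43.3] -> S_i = -4.06 + -9.81*i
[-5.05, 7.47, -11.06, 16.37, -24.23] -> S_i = -5.05*(-1.48)^i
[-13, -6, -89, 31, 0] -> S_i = Random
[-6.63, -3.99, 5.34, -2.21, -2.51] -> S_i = Random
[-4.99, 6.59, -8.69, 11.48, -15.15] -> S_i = -4.99*(-1.32)^i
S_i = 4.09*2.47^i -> [4.09, 10.1, 24.95, 61.63, 152.23]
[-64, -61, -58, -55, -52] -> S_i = -64 + 3*i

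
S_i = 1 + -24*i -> [1, -23, -47, -71, -95]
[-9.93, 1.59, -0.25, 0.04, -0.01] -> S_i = -9.93*(-0.16)^i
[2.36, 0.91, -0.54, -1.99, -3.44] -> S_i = 2.36 + -1.45*i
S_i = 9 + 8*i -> [9, 17, 25, 33, 41]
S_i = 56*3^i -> [56, 168, 504, 1512, 4536]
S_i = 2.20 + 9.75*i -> [2.2, 11.95, 21.7, 31.45, 41.2]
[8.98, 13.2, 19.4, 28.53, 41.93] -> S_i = 8.98*1.47^i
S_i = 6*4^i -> [6, 24, 96, 384, 1536]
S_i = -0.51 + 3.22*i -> [-0.51, 2.71, 5.93, 9.15, 12.37]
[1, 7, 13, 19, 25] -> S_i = 1 + 6*i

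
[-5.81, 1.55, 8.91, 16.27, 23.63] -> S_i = -5.81 + 7.36*i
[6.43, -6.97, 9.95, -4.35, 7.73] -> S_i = Random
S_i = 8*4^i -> [8, 32, 128, 512, 2048]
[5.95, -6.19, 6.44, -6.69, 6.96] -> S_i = 5.95*(-1.04)^i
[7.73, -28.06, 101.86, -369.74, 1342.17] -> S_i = 7.73*(-3.63)^i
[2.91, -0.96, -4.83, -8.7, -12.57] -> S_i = 2.91 + -3.87*i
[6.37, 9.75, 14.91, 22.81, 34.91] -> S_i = 6.37*1.53^i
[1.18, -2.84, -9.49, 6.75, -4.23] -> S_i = Random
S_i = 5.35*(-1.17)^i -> [5.35, -6.26, 7.32, -8.57, 10.03]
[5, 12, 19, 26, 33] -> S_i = 5 + 7*i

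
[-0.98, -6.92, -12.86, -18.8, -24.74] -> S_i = -0.98 + -5.94*i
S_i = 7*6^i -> [7, 42, 252, 1512, 9072]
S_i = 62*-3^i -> [62, -186, 558, -1674, 5022]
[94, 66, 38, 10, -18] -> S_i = 94 + -28*i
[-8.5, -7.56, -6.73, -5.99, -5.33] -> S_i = -8.50*0.89^i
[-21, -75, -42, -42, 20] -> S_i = Random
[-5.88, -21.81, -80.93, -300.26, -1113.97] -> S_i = -5.88*3.71^i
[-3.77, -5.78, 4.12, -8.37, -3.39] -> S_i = Random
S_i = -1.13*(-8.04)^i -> [-1.13, 9.09, -73.05, 587.28, -4721.75]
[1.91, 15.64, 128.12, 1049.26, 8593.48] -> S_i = 1.91*8.19^i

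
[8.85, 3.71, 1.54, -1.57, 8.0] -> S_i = Random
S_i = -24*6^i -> [-24, -144, -864, -5184, -31104]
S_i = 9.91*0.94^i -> [9.91, 9.32, 8.76, 8.23, 7.74]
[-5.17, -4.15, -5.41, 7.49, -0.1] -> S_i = Random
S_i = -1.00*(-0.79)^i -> [-1.0, 0.79, -0.62, 0.49, -0.39]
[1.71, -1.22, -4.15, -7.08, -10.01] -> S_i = 1.71 + -2.93*i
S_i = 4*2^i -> [4, 8, 16, 32, 64]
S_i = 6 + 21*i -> [6, 27, 48, 69, 90]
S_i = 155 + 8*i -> [155, 163, 171, 179, 187]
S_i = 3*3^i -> [3, 9, 27, 81, 243]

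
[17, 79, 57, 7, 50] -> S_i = Random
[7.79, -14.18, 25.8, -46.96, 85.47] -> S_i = 7.79*(-1.82)^i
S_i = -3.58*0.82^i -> [-3.58, -2.94, -2.41, -1.97, -1.62]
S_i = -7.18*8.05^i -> [-7.18, -57.8, -465.28, -3745.52, -30151.43]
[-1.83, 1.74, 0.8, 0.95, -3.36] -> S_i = Random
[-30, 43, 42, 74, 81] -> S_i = Random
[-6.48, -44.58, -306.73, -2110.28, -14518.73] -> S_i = -6.48*6.88^i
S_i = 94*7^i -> [94, 658, 4606, 32242, 225694]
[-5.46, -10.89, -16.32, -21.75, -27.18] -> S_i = -5.46 + -5.43*i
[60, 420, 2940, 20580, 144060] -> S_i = 60*7^i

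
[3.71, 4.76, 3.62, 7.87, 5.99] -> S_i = Random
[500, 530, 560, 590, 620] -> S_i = 500 + 30*i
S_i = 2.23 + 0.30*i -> [2.23, 2.53, 2.83, 3.13, 3.43]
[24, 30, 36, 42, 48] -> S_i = 24 + 6*i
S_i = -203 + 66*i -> [-203, -137, -71, -5, 61]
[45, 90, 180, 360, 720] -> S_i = 45*2^i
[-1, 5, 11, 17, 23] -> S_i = -1 + 6*i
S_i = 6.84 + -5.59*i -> [6.84, 1.25, -4.34, -9.93, -15.52]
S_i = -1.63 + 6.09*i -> [-1.63, 4.46, 10.55, 16.64, 22.73]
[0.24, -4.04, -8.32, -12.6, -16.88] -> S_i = 0.24 + -4.28*i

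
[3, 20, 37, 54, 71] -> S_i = 3 + 17*i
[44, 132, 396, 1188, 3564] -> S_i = 44*3^i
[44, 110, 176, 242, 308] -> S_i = 44 + 66*i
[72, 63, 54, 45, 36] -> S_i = 72 + -9*i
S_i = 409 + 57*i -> [409, 466, 523, 580, 637]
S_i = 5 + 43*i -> [5, 48, 91, 134, 177]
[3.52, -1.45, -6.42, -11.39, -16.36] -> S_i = 3.52 + -4.97*i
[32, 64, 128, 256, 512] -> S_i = 32*2^i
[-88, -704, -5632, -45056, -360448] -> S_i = -88*8^i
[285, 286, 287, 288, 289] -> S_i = 285 + 1*i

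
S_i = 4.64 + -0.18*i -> [4.64, 4.46, 4.28, 4.1, 3.92]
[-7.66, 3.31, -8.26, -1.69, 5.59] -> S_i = Random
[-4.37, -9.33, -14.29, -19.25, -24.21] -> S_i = -4.37 + -4.96*i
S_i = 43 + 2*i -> [43, 45, 47, 49, 51]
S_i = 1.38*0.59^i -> [1.38, 0.81, 0.48, 0.28, 0.17]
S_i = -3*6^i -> [-3, -18, -108, -648, -3888]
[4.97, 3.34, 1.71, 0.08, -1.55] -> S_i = 4.97 + -1.63*i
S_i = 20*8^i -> [20, 160, 1280, 10240, 81920]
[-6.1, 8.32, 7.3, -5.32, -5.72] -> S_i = Random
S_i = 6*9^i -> [6, 54, 486, 4374, 39366]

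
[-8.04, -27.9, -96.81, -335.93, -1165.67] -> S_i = -8.04*3.47^i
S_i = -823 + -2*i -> [-823, -825, -827, -829, -831]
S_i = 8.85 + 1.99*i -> [8.85, 10.84, 12.83, 14.82, 16.81]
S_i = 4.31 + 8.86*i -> [4.31, 13.17, 22.03, 30.89, 39.75]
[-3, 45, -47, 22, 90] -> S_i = Random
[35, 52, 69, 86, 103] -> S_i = 35 + 17*i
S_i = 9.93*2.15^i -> [9.93, 21.35, 45.9, 98.69, 212.18]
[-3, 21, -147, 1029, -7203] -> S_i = -3*-7^i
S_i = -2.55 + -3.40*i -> [-2.55, -5.95, -9.35, -12.75, -16.15]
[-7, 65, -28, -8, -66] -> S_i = Random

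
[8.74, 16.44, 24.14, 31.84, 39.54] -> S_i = 8.74 + 7.70*i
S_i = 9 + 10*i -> [9, 19, 29, 39, 49]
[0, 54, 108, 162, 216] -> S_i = 0 + 54*i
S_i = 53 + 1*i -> [53, 54, 55, 56, 57]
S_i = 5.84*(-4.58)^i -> [5.84, -26.75, 122.5, -561.06, 2569.65]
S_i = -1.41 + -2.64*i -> [-1.41, -4.05, -6.69, -9.33, -11.97]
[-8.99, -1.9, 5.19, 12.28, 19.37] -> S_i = -8.99 + 7.09*i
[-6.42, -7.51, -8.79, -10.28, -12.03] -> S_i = -6.42*1.17^i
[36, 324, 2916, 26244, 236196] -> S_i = 36*9^i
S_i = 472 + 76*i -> [472, 548, 624, 700, 776]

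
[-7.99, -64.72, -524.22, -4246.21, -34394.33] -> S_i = -7.99*8.10^i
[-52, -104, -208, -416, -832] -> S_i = -52*2^i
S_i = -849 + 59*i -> [-849, -790, -731, -672, -613]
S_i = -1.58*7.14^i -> [-1.58, -11.28, -80.55, -575.11, -4106.29]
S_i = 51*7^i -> [51, 357, 2499, 17493, 122451]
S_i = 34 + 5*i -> [34, 39, 44, 49, 54]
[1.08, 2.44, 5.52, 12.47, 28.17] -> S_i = 1.08*2.26^i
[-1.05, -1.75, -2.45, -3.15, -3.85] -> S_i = -1.05 + -0.70*i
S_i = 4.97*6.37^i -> [4.97, 31.66, 201.67, 1284.62, 8183.03]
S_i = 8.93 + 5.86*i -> [8.93, 14.79, 20.65, 26.51, 32.37]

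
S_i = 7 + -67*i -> [7, -60, -127, -194, -261]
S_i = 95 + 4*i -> [95, 99, 103, 107, 111]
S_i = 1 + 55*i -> [1, 56, 111, 166, 221]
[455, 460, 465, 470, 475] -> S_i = 455 + 5*i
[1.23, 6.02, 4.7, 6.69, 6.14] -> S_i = Random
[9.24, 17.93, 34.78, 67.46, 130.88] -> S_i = 9.24*1.94^i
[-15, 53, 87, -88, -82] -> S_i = Random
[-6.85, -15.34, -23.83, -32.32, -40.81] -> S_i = -6.85 + -8.49*i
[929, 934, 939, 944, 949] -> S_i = 929 + 5*i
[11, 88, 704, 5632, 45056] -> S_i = 11*8^i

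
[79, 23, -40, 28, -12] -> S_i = Random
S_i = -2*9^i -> [-2, -18, -162, -1458, -13122]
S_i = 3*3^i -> [3, 9, 27, 81, 243]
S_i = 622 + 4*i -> [622, 626, 630, 634, 638]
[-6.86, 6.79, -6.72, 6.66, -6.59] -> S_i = -6.86*(-0.99)^i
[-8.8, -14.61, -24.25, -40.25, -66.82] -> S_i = -8.80*1.66^i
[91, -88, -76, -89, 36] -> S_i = Random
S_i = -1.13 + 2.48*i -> [-1.13, 1.35, 3.83, 6.31, 8.79]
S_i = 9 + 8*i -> [9, 17, 25, 33, 41]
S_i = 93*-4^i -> [93, -372, 1488, -5952, 23808]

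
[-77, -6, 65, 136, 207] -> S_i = -77 + 71*i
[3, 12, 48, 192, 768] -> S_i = 3*4^i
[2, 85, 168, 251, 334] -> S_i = 2 + 83*i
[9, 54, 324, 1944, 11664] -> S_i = 9*6^i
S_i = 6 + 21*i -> [6, 27, 48, 69, 90]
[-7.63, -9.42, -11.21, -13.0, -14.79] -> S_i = -7.63 + -1.79*i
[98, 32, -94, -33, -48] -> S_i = Random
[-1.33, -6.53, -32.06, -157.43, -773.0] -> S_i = -1.33*4.91^i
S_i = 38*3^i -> [38, 114, 342, 1026, 3078]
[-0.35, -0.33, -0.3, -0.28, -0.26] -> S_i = -0.35*0.93^i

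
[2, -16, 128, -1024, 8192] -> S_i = 2*-8^i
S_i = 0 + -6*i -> [0, -6, -12, -18, -24]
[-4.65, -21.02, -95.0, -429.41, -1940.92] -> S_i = -4.65*4.52^i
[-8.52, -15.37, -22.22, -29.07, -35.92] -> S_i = -8.52 + -6.85*i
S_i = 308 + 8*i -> [308, 316, 324, 332, 340]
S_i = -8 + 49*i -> [-8, 41, 90, 139, 188]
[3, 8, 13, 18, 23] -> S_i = 3 + 5*i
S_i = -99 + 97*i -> [-99, -2, 95, 192, 289]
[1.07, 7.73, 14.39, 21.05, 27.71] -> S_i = 1.07 + 6.66*i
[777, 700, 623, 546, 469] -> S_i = 777 + -77*i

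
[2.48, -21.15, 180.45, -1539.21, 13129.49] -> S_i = 2.48*(-8.53)^i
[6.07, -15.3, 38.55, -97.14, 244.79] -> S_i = 6.07*(-2.52)^i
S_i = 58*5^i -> [58, 290, 1450, 7250, 36250]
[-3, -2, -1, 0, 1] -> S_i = -3 + 1*i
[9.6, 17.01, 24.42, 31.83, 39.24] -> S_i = 9.60 + 7.41*i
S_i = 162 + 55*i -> [162, 217, 272, 327, 382]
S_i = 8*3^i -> [8, 24, 72, 216, 648]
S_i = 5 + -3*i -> [5, 2, -1, -4, -7]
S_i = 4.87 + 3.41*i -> [4.87, 8.28, 11.69, 15.1, 18.51]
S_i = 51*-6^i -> [51, -306, 1836, -11016, 66096]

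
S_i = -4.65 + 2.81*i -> [-4.65, -1.84, 0.97, 3.78, 6.59]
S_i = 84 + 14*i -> [84, 98, 112, 126, 140]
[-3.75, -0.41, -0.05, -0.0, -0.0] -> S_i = -3.75*0.11^i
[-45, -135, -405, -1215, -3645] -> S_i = -45*3^i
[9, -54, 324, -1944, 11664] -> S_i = 9*-6^i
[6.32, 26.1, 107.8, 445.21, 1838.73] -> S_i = 6.32*4.13^i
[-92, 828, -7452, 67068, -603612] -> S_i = -92*-9^i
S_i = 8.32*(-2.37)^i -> [8.32, -19.72, 46.73, -110.76, 262.49]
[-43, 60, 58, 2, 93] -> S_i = Random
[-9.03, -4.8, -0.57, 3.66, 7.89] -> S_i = -9.03 + 4.23*i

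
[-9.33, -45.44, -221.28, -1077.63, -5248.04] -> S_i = -9.33*4.87^i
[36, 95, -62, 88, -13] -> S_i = Random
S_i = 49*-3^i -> [49, -147, 441, -1323, 3969]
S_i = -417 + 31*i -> [-417, -386, -355, -324, -293]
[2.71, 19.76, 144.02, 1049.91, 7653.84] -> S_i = 2.71*7.29^i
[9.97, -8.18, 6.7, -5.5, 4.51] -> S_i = 9.97*(-0.82)^i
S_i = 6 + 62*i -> [6, 68, 130, 192, 254]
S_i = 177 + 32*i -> [177, 209, 241, 273, 305]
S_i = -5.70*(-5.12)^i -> [-5.7, 29.18, -149.42, 765.04, -3917.01]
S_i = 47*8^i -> [47, 376, 3008, 24064, 192512]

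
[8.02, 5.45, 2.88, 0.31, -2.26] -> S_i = 8.02 + -2.57*i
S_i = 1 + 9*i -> [1, 10, 19, 28, 37]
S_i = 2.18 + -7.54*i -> [2.18, -5.36, -12.9, -20.44, -27.98]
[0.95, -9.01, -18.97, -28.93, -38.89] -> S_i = 0.95 + -9.96*i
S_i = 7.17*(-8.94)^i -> [7.17, -64.1, 573.05, -5123.09, 45800.4]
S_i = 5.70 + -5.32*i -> [5.7, 0.38, -4.94, -10.26, -15.58]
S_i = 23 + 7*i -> [23, 30, 37, 44, 51]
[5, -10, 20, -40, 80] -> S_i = 5*-2^i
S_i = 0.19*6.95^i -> [0.19, 1.32, 9.18, 63.78, 443.29]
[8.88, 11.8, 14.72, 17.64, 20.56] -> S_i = 8.88 + 2.92*i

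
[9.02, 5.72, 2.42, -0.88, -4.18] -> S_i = 9.02 + -3.30*i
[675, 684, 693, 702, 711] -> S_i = 675 + 9*i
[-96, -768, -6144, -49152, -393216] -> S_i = -96*8^i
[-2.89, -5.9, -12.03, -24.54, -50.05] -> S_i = -2.89*2.04^i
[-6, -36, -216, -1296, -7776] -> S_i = -6*6^i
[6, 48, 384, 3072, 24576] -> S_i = 6*8^i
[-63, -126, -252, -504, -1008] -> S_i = -63*2^i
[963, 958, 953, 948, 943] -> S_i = 963 + -5*i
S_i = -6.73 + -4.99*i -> [-6.73, -11.72, -16.71, -21.7, -26.69]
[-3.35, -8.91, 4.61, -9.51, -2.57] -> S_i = Random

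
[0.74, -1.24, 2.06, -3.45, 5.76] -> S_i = 0.74*(-1.67)^i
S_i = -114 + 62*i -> [-114, -52, 10, 72, 134]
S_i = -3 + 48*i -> [-3, 45, 93, 141, 189]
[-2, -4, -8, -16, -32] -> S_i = -2*2^i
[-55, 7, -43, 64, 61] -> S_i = Random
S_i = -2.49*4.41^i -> [-2.49, -10.98, -48.43, -213.56, -941.79]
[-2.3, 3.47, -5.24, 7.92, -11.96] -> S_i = -2.30*(-1.51)^i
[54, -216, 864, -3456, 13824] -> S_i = 54*-4^i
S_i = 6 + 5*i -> [6, 11, 16, 21, 26]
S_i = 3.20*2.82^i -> [3.2, 9.02, 25.45, 71.76, 202.37]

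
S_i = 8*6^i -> [8, 48, 288, 1728, 10368]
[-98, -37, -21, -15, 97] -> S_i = Random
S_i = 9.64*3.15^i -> [9.64, 30.37, 95.65, 301.31, 949.12]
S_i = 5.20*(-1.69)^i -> [5.2, -8.79, 14.85, -25.1, 42.42]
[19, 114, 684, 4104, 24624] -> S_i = 19*6^i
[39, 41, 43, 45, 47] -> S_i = 39 + 2*i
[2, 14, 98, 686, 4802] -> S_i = 2*7^i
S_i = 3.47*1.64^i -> [3.47, 5.69, 9.33, 15.31, 25.1]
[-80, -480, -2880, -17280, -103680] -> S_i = -80*6^i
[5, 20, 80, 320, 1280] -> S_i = 5*4^i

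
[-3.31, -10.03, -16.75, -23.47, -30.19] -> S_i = -3.31 + -6.72*i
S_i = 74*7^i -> [74, 518, 3626, 25382, 177674]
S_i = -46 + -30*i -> [-46, -76, -106, -136, -166]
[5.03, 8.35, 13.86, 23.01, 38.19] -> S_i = 5.03*1.66^i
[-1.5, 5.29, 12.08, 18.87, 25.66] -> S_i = -1.50 + 6.79*i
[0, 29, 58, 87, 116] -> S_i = 0 + 29*i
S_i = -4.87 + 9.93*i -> [-4.87, 5.06, 14.99, 24.92, 34.85]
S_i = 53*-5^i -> [53, -265, 1325, -6625, 33125]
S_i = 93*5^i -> [93, 465, 2325, 11625, 58125]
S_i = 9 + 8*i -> [9, 17, 25, 33, 41]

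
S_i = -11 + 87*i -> [-11, 76, 163, 250, 337]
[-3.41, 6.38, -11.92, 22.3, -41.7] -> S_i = -3.41*(-1.87)^i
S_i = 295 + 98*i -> [295, 393, 491, 589, 687]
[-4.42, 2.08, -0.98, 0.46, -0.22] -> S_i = -4.42*(-0.47)^i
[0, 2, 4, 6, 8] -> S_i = 0 + 2*i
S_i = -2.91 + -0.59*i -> [-2.91, -3.5, -4.09, -4.68, -5.27]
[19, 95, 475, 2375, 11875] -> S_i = 19*5^i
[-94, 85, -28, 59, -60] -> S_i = Random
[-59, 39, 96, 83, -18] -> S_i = Random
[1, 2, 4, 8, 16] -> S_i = 1*2^i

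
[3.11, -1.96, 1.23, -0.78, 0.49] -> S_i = 3.11*(-0.63)^i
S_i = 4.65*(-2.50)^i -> [4.65, -11.62, 29.06, -72.66, 181.64]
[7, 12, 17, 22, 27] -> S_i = 7 + 5*i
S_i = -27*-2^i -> [-27, 54, -108, 216, -432]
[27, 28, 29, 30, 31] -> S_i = 27 + 1*i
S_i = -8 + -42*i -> [-8, -50, -92, -134, -176]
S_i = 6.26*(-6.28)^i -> [6.26, -39.31, 246.88, -1550.43, 9736.73]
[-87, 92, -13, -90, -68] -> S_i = Random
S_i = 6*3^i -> [6, 18, 54, 162, 486]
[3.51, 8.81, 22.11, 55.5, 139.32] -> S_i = 3.51*2.51^i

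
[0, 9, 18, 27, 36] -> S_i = 0 + 9*i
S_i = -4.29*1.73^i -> [-4.29, -7.42, -12.84, -22.21, -38.43]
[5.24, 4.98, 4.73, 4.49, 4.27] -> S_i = 5.24*0.95^i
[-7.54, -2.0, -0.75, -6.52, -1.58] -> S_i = Random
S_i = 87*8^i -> [87, 696, 5568, 44544, 356352]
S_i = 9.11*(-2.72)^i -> [9.11, -24.78, 67.4, -183.33, 498.65]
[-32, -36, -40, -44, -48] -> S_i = -32 + -4*i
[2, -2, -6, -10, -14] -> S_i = 2 + -4*i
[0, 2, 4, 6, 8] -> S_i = 0 + 2*i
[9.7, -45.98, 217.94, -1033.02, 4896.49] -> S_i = 9.70*(-4.74)^i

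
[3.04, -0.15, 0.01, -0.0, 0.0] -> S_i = 3.04*(-0.05)^i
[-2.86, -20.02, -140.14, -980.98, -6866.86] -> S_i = -2.86*7.00^i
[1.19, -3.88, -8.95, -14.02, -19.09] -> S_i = 1.19 + -5.07*i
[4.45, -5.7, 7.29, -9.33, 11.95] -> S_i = 4.45*(-1.28)^i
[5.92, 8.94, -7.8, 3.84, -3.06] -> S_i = Random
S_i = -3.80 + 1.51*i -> [-3.8, -2.29, -0.78, 0.73, 2.24]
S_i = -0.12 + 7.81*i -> [-0.12, 7.69, 15.5, 23.31, 31.12]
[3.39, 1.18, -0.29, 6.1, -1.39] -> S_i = Random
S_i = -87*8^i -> [-87, -696, -5568, -44544, -356352]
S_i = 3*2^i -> [3, 6, 12, 24, 48]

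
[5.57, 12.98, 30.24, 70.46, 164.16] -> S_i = 5.57*2.33^i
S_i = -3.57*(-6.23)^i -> [-3.57, 22.24, -138.56, 863.24, -5378.0]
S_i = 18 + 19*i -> [18, 37, 56, 75, 94]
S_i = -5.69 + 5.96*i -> [-5.69, 0.27, 6.23, 12.19, 18.15]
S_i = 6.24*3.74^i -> [6.24, 23.34, 87.28, 326.44, 1220.87]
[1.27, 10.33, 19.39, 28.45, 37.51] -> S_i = 1.27 + 9.06*i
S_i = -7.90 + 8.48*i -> [-7.9, 0.58, 9.06, 17.54, 26.02]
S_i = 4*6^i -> [4, 24, 144, 864, 5184]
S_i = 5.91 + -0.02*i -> [5.91, 5.89, 5.87, 5.85, 5.83]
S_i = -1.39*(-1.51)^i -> [-1.39, 2.1, -3.17, 4.79, -7.23]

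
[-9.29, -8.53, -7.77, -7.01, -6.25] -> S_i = -9.29 + 0.76*i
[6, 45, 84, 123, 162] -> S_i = 6 + 39*i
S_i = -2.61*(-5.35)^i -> [-2.61, 13.96, -74.7, 399.67, -2138.24]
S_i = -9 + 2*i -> [-9, -7, -5, -3, -1]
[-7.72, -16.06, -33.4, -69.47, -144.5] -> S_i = -7.72*2.08^i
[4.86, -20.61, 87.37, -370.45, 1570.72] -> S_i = 4.86*(-4.24)^i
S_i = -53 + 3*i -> [-53, -50, -47, -44, -41]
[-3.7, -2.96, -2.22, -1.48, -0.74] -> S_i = -3.70 + 0.74*i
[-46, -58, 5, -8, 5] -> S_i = Random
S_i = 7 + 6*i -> [7, 13, 19, 25, 31]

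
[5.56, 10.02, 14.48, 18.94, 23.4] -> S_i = 5.56 + 4.46*i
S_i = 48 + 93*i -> [48, 141, 234, 327, 420]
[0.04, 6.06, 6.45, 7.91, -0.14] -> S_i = Random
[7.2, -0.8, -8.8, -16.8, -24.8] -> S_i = 7.20 + -8.00*i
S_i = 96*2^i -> [96, 192, 384, 768, 1536]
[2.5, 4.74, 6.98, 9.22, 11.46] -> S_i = 2.50 + 2.24*i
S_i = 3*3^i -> [3, 9, 27, 81, 243]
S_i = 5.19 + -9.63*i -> [5.19, -4.44, -14.07, -23.7, -33.33]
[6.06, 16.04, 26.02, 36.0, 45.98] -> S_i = 6.06 + 9.98*i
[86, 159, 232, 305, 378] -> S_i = 86 + 73*i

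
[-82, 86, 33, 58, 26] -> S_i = Random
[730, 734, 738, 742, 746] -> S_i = 730 + 4*i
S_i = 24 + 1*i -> [24, 25, 26, 27, 28]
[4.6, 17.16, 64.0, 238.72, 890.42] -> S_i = 4.60*3.73^i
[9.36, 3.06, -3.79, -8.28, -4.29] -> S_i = Random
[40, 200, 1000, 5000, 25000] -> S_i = 40*5^i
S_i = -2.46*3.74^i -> [-2.46, -9.2, -34.41, -128.69, -481.31]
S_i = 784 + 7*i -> [784, 791, 798, 805, 812]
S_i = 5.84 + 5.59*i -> [5.84, 11.43, 17.02, 22.61, 28.2]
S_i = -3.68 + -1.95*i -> [-3.68, -5.63, -7.58, -9.53, -11.48]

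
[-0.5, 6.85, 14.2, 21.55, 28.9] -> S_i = -0.50 + 7.35*i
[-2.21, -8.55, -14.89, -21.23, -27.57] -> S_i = -2.21 + -6.34*i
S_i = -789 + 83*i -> [-789, -706, -623, -540, -457]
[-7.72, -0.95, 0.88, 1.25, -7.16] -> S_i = Random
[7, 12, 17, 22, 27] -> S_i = 7 + 5*i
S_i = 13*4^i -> [13, 52, 208, 832, 3328]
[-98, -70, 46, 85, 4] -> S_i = Random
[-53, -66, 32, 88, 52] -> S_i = Random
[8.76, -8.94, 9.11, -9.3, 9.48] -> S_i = 8.76*(-1.02)^i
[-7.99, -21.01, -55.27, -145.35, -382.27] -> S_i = -7.99*2.63^i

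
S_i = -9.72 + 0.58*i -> [-9.72, -9.14, -8.56, -7.98, -7.4]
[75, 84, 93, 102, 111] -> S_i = 75 + 9*i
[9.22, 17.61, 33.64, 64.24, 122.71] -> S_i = 9.22*1.91^i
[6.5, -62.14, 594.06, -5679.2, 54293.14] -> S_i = 6.50*(-9.56)^i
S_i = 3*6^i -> [3, 18, 108, 648, 3888]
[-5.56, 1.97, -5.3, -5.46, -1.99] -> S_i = Random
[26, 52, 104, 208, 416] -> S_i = 26*2^i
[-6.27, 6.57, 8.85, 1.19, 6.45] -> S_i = Random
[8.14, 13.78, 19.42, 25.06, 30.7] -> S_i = 8.14 + 5.64*i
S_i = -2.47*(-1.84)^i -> [-2.47, 4.54, -8.36, 15.39, -28.31]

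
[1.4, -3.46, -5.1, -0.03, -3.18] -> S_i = Random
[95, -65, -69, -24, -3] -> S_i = Random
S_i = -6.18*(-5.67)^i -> [-6.18, 35.04, -198.68, 1126.52, -6387.35]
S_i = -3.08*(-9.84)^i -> [-3.08, 30.31, -298.22, 2934.51, -28875.61]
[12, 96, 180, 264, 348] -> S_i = 12 + 84*i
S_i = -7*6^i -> [-7, -42, -252, -1512, -9072]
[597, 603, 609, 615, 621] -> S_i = 597 + 6*i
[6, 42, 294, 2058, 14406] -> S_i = 6*7^i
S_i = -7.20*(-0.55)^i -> [-7.2, 3.96, -2.18, 1.2, -0.66]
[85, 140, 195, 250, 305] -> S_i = 85 + 55*i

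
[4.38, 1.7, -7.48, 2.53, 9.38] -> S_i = Random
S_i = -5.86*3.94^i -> [-5.86, -23.09, -90.97, -358.42, -1412.16]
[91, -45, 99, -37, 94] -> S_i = Random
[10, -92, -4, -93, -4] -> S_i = Random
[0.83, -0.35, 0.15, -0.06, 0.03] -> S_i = 0.83*(-0.42)^i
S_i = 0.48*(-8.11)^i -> [0.48, -3.89, 31.57, -256.04, 2076.47]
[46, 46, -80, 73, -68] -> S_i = Random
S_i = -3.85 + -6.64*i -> [-3.85, -10.49, -17.13, -23.77, -30.41]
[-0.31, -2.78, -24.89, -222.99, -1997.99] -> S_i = -0.31*8.96^i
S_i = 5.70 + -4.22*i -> [5.7, 1.48, -2.74, -6.96, -11.18]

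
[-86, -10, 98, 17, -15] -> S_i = Random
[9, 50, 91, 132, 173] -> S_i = 9 + 41*i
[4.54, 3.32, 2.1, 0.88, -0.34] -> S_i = 4.54 + -1.22*i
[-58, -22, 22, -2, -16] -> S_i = Random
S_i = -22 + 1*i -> [-22, -21, -20, -19, -18]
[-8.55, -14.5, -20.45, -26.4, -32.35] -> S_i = -8.55 + -5.95*i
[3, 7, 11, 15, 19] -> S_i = 3 + 4*i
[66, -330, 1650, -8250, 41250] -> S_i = 66*-5^i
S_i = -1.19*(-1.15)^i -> [-1.19, 1.37, -1.57, 1.81, -2.08]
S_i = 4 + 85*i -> [4, 89, 174, 259, 344]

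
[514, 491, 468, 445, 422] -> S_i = 514 + -23*i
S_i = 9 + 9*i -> [9, 18, 27, 36, 45]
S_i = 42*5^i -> [42, 210, 1050, 5250, 26250]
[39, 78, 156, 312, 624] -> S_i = 39*2^i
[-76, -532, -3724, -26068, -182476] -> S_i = -76*7^i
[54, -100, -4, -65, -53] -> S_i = Random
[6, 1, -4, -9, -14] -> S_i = 6 + -5*i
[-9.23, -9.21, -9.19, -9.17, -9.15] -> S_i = -9.23 + 0.02*i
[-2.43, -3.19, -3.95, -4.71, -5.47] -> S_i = -2.43 + -0.76*i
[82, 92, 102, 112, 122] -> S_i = 82 + 10*i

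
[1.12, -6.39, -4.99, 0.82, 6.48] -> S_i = Random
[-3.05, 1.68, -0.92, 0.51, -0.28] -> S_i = -3.05*(-0.55)^i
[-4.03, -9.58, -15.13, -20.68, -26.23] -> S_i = -4.03 + -5.55*i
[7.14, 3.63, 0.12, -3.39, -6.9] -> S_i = 7.14 + -3.51*i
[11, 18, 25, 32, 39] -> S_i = 11 + 7*i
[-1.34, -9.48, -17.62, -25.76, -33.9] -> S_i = -1.34 + -8.14*i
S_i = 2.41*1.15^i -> [2.41, 2.77, 3.19, 3.67, 4.22]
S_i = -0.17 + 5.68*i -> [-0.17, 5.51, 11.19, 16.87, 22.55]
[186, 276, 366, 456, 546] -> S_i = 186 + 90*i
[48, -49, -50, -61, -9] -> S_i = Random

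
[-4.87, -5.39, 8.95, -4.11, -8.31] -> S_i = Random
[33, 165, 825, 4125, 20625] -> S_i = 33*5^i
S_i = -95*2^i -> [-95, -190, -380, -760, -1520]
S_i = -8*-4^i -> [-8, 32, -128, 512, -2048]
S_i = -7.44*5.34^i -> [-7.44, -39.73, -212.16, -1132.91, -6049.76]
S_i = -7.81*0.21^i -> [-7.81, -1.64, -0.34, -0.07, -0.02]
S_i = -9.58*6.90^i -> [-9.58, -66.1, -456.1, -3147.12, -21715.1]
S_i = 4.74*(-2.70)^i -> [4.74, -12.8, 34.55, -93.3, 251.9]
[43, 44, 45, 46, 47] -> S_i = 43 + 1*i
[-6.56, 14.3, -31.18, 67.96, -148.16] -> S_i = -6.56*(-2.18)^i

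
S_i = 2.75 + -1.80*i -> [2.75, 0.95, -0.85, -2.65, -4.45]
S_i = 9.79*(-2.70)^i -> [9.79, -26.43, 71.37, -192.7, 520.28]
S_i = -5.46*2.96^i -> [-5.46, -16.16, -47.84, -141.6, -419.14]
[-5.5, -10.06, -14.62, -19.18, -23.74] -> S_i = -5.50 + -4.56*i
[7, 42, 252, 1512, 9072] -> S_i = 7*6^i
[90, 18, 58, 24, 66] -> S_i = Random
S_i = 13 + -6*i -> [13, 7, 1, -5, -11]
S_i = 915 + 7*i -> [915, 922, 929, 936, 943]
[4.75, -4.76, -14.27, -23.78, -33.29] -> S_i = 4.75 + -9.51*i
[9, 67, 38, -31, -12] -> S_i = Random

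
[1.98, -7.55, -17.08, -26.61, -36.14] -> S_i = 1.98 + -9.53*i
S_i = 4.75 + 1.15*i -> [4.75, 5.9, 7.05, 8.2, 9.35]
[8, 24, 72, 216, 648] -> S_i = 8*3^i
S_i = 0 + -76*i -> [0, -76, -152, -228, -304]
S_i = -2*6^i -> [-2, -12, -72, -432, -2592]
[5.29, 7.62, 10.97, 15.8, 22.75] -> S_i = 5.29*1.44^i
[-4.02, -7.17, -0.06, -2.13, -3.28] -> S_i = Random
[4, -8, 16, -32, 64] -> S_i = 4*-2^i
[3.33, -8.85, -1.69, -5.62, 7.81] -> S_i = Random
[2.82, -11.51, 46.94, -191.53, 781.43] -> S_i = 2.82*(-4.08)^i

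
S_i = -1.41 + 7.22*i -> [-1.41, 5.81, 13.03, 20.25, 27.47]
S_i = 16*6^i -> [16, 96, 576, 3456, 20736]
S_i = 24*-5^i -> [24, -120, 600, -3000, 15000]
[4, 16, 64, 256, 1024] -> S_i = 4*4^i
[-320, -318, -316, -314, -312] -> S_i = -320 + 2*i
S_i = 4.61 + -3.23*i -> [4.61, 1.38, -1.85, -5.08, -8.31]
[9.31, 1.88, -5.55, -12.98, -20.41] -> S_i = 9.31 + -7.43*i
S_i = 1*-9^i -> [1, -9, 81, -729, 6561]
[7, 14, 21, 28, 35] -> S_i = 7 + 7*i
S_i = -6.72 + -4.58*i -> [-6.72, -11.3, -15.88, -20.46, -25.04]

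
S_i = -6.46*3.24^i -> [-6.46, -20.93, -67.81, -219.72, -711.89]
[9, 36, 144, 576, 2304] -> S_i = 9*4^i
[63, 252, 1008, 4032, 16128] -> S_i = 63*4^i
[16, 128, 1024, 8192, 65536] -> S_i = 16*8^i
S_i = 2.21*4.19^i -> [2.21, 9.26, 38.8, 162.57, 681.16]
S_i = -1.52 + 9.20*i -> [-1.52, 7.68, 16.88, 26.08, 35.28]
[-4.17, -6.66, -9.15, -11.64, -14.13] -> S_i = -4.17 + -2.49*i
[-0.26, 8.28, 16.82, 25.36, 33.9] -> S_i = -0.26 + 8.54*i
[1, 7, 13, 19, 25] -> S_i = 1 + 6*i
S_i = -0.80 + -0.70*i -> [-0.8, -1.5, -2.2, -2.9, -3.6]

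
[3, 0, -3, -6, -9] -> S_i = 3 + -3*i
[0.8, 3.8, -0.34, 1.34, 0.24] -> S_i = Random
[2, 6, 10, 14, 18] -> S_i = 2 + 4*i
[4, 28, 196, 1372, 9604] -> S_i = 4*7^i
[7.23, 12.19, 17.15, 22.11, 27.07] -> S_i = 7.23 + 4.96*i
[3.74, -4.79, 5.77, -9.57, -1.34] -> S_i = Random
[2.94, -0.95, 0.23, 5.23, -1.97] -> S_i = Random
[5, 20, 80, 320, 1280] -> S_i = 5*4^i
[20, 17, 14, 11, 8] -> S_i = 20 + -3*i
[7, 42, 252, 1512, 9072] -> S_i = 7*6^i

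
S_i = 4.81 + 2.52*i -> [4.81, 7.33, 9.85, 12.37, 14.89]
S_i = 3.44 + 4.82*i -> [3.44, 8.26, 13.08, 17.9, 22.72]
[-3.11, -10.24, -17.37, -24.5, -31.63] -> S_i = -3.11 + -7.13*i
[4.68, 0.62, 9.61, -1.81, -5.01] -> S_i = Random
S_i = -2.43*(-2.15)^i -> [-2.43, 5.22, -11.23, 24.15, -51.92]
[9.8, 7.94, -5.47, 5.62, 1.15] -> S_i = Random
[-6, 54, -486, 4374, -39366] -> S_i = -6*-9^i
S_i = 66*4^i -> [66, 264, 1056, 4224, 16896]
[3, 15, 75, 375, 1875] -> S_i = 3*5^i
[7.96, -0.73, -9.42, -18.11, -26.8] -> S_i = 7.96 + -8.69*i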